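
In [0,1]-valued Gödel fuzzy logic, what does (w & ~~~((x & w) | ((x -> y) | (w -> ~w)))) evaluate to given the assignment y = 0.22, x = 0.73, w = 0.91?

(x & w) = min(0.73, 0.91) = 0.73
(x -> y): 0.73 > 0.22, so result = 0.22
~w: Gödel ¬ of 0.91 = 0 (operand ≠ 0)
(w -> ~w): 0.91 > 0, so result = 0
((x -> y) | (w -> ~w)) = max(0.22, 0) = 0.22
((x & w) | ((x -> y) | (w -> ~w))) = max(0.73, 0.22) = 0.73
~((x & w) | ((x -> y) | (w -> ~w))): Gödel ¬ of 0.73 = 0 (operand ≠ 0)
~~((x & w) | ((x -> y) | (w -> ~w))): Gödel ¬ of 0 = 1 (operand is 0)
~~~((x & w) | ((x -> y) | (w -> ~w))): Gödel ¬ of 1 = 0 (operand ≠ 0)
(w & ~~~((x & w) | ((x -> y) | (w -> ~w)))) = min(0.91, 0) = 0

0.00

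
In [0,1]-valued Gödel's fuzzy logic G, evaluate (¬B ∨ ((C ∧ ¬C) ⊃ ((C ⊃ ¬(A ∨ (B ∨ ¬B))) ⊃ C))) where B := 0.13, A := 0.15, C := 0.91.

¬B: Gödel ¬ of 0.13 = 0 (operand ≠ 0)
¬C: Gödel ¬ of 0.91 = 0 (operand ≠ 0)
(C ∧ ¬C) = min(0.91, 0) = 0
¬B: Gödel ¬ of 0.13 = 0 (operand ≠ 0)
(B ∨ ¬B) = max(0.13, 0) = 0.13
(A ∨ (B ∨ ¬B)) = max(0.15, 0.13) = 0.15
¬(A ∨ (B ∨ ¬B)): Gödel ¬ of 0.15 = 0 (operand ≠ 0)
(C ⊃ ¬(A ∨ (B ∨ ¬B))): 0.91 > 0, so result = 0
((C ⊃ ¬(A ∨ (B ∨ ¬B))) ⊃ C): 0 ≤ 0.91, so result = 1
((C ∧ ¬C) ⊃ ((C ⊃ ¬(A ∨ (B ∨ ¬B))) ⊃ C)): 0 ≤ 1, so result = 1
(¬B ∨ ((C ∧ ¬C) ⊃ ((C ⊃ ¬(A ∨ (B ∨ ¬B))) ⊃ C))) = max(0, 1) = 1

1.00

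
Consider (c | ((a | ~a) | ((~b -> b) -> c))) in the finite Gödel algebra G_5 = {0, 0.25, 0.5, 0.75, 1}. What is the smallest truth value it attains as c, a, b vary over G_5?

The minimum is attained at c = 0, a = 0.25, b = 0.25:
  ~a: Gödel ¬ of 0.25 = 0 (operand ≠ 0)
  (a | ~a) = max(0.25, 0) = 0.25
  ~b: Gödel ¬ of 0.25 = 0 (operand ≠ 0)
  (~b -> b): 0 ≤ 0.25, so result = 1
  ((~b -> b) -> c): 1 > 0, so result = 0
  ((a | ~a) | ((~b -> b) -> c)) = max(0.25, 0) = 0.25
  (c | ((a | ~a) | ((~b -> b) -> c))) = max(0, 0.25) = 0.25
Checking all 125 assignments confirms none give a value below 0.25.

0.25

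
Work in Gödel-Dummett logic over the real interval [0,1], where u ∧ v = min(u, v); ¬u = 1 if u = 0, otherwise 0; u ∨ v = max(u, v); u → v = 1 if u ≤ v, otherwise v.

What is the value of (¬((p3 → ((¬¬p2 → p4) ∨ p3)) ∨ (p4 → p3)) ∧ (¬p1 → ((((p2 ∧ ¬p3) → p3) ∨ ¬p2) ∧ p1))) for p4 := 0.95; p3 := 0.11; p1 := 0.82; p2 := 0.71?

0.00

¬p2: Gödel ¬ of 0.71 = 0 (operand ≠ 0)
¬¬p2: Gödel ¬ of 0 = 1 (operand is 0)
(¬¬p2 → p4): 1 > 0.95, so result = 0.95
((¬¬p2 → p4) ∨ p3) = max(0.95, 0.11) = 0.95
(p3 → ((¬¬p2 → p4) ∨ p3)): 0.11 ≤ 0.95, so result = 1
(p4 → p3): 0.95 > 0.11, so result = 0.11
((p3 → ((¬¬p2 → p4) ∨ p3)) ∨ (p4 → p3)) = max(1, 0.11) = 1
¬((p3 → ((¬¬p2 → p4) ∨ p3)) ∨ (p4 → p3)): Gödel ¬ of 1 = 0 (operand ≠ 0)
¬p1: Gödel ¬ of 0.82 = 0 (operand ≠ 0)
¬p3: Gödel ¬ of 0.11 = 0 (operand ≠ 0)
(p2 ∧ ¬p3) = min(0.71, 0) = 0
((p2 ∧ ¬p3) → p3): 0 ≤ 0.11, so result = 1
¬p2: Gödel ¬ of 0.71 = 0 (operand ≠ 0)
(((p2 ∧ ¬p3) → p3) ∨ ¬p2) = max(1, 0) = 1
((((p2 ∧ ¬p3) → p3) ∨ ¬p2) ∧ p1) = min(1, 0.82) = 0.82
(¬p1 → ((((p2 ∧ ¬p3) → p3) ∨ ¬p2) ∧ p1)): 0 ≤ 0.82, so result = 1
(¬((p3 → ((¬¬p2 → p4) ∨ p3)) ∨ (p4 → p3)) ∧ (¬p1 → ((((p2 ∧ ¬p3) → p3) ∨ ¬p2) ∧ p1))) = min(0, 1) = 0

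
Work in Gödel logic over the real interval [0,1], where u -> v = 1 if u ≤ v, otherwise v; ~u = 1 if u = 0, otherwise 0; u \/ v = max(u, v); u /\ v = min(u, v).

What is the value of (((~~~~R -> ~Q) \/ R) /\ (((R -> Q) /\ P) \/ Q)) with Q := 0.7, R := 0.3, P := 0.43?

0.30

~R: Gödel ¬ of 0.3 = 0 (operand ≠ 0)
~~R: Gödel ¬ of 0 = 1 (operand is 0)
~~~R: Gödel ¬ of 1 = 0 (operand ≠ 0)
~~~~R: Gödel ¬ of 0 = 1 (operand is 0)
~Q: Gödel ¬ of 0.7 = 0 (operand ≠ 0)
(~~~~R -> ~Q): 1 > 0, so result = 0
((~~~~R -> ~Q) \/ R) = max(0, 0.3) = 0.3
(R -> Q): 0.3 ≤ 0.7, so result = 1
((R -> Q) /\ P) = min(1, 0.43) = 0.43
(((R -> Q) /\ P) \/ Q) = max(0.43, 0.7) = 0.7
(((~~~~R -> ~Q) \/ R) /\ (((R -> Q) /\ P) \/ Q)) = min(0.3, 0.7) = 0.3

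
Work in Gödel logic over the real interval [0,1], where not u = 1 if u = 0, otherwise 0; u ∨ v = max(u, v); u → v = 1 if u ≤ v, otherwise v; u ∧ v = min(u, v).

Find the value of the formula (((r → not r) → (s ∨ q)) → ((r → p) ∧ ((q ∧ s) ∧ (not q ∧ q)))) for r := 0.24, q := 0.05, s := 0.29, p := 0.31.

not r: Gödel ¬ of 0.24 = 0 (operand ≠ 0)
(r → not r): 0.24 > 0, so result = 0
(s ∨ q) = max(0.29, 0.05) = 0.29
((r → not r) → (s ∨ q)): 0 ≤ 0.29, so result = 1
(r → p): 0.24 ≤ 0.31, so result = 1
(q ∧ s) = min(0.05, 0.29) = 0.05
not q: Gödel ¬ of 0.05 = 0 (operand ≠ 0)
(not q ∧ q) = min(0, 0.05) = 0
((q ∧ s) ∧ (not q ∧ q)) = min(0.05, 0) = 0
((r → p) ∧ ((q ∧ s) ∧ (not q ∧ q))) = min(1, 0) = 0
(((r → not r) → (s ∨ q)) → ((r → p) ∧ ((q ∧ s) ∧ (not q ∧ q)))): 1 > 0, so result = 0

0.00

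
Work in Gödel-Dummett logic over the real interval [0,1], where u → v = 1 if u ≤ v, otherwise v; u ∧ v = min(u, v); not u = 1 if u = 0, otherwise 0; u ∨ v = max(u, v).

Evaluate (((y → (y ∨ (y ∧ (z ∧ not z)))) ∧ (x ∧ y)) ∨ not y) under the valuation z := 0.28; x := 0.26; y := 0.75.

0.26

not z: Gödel ¬ of 0.28 = 0 (operand ≠ 0)
(z ∧ not z) = min(0.28, 0) = 0
(y ∧ (z ∧ not z)) = min(0.75, 0) = 0
(y ∨ (y ∧ (z ∧ not z))) = max(0.75, 0) = 0.75
(y → (y ∨ (y ∧ (z ∧ not z)))): 0.75 ≤ 0.75, so result = 1
(x ∧ y) = min(0.26, 0.75) = 0.26
((y → (y ∨ (y ∧ (z ∧ not z)))) ∧ (x ∧ y)) = min(1, 0.26) = 0.26
not y: Gödel ¬ of 0.75 = 0 (operand ≠ 0)
(((y → (y ∨ (y ∧ (z ∧ not z)))) ∧ (x ∧ y)) ∨ not y) = max(0.26, 0) = 0.26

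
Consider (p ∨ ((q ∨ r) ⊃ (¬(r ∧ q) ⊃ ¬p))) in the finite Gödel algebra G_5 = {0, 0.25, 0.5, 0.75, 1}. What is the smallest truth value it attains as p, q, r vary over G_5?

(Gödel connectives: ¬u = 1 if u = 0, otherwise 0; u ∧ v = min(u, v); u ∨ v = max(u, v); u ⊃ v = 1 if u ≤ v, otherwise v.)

The minimum is attained at p = 0.25, q = 0, r = 0.25:
  (q ∨ r) = max(0, 0.25) = 0.25
  (r ∧ q) = min(0.25, 0) = 0
  ¬(r ∧ q): Gödel ¬ of 0 = 1 (operand is 0)
  ¬p: Gödel ¬ of 0.25 = 0 (operand ≠ 0)
  (¬(r ∧ q) ⊃ ¬p): 1 > 0, so result = 0
  ((q ∨ r) ⊃ (¬(r ∧ q) ⊃ ¬p)): 0.25 > 0, so result = 0
  (p ∨ ((q ∨ r) ⊃ (¬(r ∧ q) ⊃ ¬p))) = max(0.25, 0) = 0.25
Checking all 125 assignments confirms none give a value below 0.25.

0.25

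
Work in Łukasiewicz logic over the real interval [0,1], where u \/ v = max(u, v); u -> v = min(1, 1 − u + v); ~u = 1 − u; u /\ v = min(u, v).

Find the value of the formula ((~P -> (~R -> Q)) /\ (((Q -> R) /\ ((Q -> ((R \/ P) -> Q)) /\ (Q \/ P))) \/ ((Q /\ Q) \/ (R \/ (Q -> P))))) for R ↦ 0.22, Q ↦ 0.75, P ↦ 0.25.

~P: Łukasiewicz ¬ gives 1 − 0.25 = 0.75
~R: Łukasiewicz ¬ gives 1 − 0.22 = 0.78
(~R -> Q): min(1, 1 − 0.78 + 0.75) = 0.97
(~P -> (~R -> Q)): min(1, 1 − 0.75 + 0.97) = 1
(Q -> R): min(1, 1 − 0.75 + 0.22) = 0.47
(R \/ P) = max(0.22, 0.25) = 0.25
((R \/ P) -> Q): min(1, 1 − 0.25 + 0.75) = 1
(Q -> ((R \/ P) -> Q)): min(1, 1 − 0.75 + 1) = 1
(Q \/ P) = max(0.75, 0.25) = 0.75
((Q -> ((R \/ P) -> Q)) /\ (Q \/ P)) = min(1, 0.75) = 0.75
((Q -> R) /\ ((Q -> ((R \/ P) -> Q)) /\ (Q \/ P))) = min(0.47, 0.75) = 0.47
(Q /\ Q) = min(0.75, 0.75) = 0.75
(Q -> P): min(1, 1 − 0.75 + 0.25) = 0.5
(R \/ (Q -> P)) = max(0.22, 0.5) = 0.5
((Q /\ Q) \/ (R \/ (Q -> P))) = max(0.75, 0.5) = 0.75
(((Q -> R) /\ ((Q -> ((R \/ P) -> Q)) /\ (Q \/ P))) \/ ((Q /\ Q) \/ (R \/ (Q -> P)))) = max(0.47, 0.75) = 0.75
((~P -> (~R -> Q)) /\ (((Q -> R) /\ ((Q -> ((R \/ P) -> Q)) /\ (Q \/ P))) \/ ((Q /\ Q) \/ (R \/ (Q -> P))))) = min(1, 0.75) = 0.75

0.75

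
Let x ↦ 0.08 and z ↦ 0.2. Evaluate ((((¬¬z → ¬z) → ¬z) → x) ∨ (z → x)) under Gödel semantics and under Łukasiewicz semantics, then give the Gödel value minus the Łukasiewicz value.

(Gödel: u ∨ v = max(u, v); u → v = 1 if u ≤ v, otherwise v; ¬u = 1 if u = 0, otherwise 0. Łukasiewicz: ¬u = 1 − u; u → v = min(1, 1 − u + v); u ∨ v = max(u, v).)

-0.80

Gödel evaluation:
  ¬z: Gödel ¬ of 0.2 = 0 (operand ≠ 0)
  ¬¬z: Gödel ¬ of 0 = 1 (operand is 0)
  ¬z: Gödel ¬ of 0.2 = 0 (operand ≠ 0)
  (¬¬z → ¬z): 1 > 0, so result = 0
  ¬z: Gödel ¬ of 0.2 = 0 (operand ≠ 0)
  ((¬¬z → ¬z) → ¬z): 0 ≤ 0, so result = 1
  (((¬¬z → ¬z) → ¬z) → x): 1 > 0.08, so result = 0.08
  (z → x): 0.2 > 0.08, so result = 0.08
  ((((¬¬z → ¬z) → ¬z) → x) ∨ (z → x)) = max(0.08, 0.08) = 0.08
  Gödel value = 0.08
Łukasiewicz evaluation:
  ¬z: Łukasiewicz ¬ gives 1 − 0.2 = 0.8
  ¬¬z: Łukasiewicz ¬ gives 1 − 0.8 = 0.2
  ¬z: Łukasiewicz ¬ gives 1 − 0.2 = 0.8
  (¬¬z → ¬z): min(1, 1 − 0.2 + 0.8) = 1
  ¬z: Łukasiewicz ¬ gives 1 − 0.2 = 0.8
  ((¬¬z → ¬z) → ¬z): min(1, 1 − 1 + 0.8) = 0.8
  (((¬¬z → ¬z) → ¬z) → x): min(1, 1 − 0.8 + 0.08) = 0.28
  (z → x): min(1, 1 − 0.2 + 0.08) = 0.88
  ((((¬¬z → ¬z) → ¬z) → x) ∨ (z → x)) = max(0.28, 0.88) = 0.88
  Łukasiewicz value = 0.88
Difference: 0.08 − 0.88 = -0.80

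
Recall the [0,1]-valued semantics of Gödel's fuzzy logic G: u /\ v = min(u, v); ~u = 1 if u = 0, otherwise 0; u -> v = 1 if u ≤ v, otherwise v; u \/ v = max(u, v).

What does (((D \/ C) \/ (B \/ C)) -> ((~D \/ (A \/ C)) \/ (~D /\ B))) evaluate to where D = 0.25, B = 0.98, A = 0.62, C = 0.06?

(D \/ C) = max(0.25, 0.06) = 0.25
(B \/ C) = max(0.98, 0.06) = 0.98
((D \/ C) \/ (B \/ C)) = max(0.25, 0.98) = 0.98
~D: Gödel ¬ of 0.25 = 0 (operand ≠ 0)
(A \/ C) = max(0.62, 0.06) = 0.62
(~D \/ (A \/ C)) = max(0, 0.62) = 0.62
~D: Gödel ¬ of 0.25 = 0 (operand ≠ 0)
(~D /\ B) = min(0, 0.98) = 0
((~D \/ (A \/ C)) \/ (~D /\ B)) = max(0.62, 0) = 0.62
(((D \/ C) \/ (B \/ C)) -> ((~D \/ (A \/ C)) \/ (~D /\ B))): 0.98 > 0.62, so result = 0.62

0.62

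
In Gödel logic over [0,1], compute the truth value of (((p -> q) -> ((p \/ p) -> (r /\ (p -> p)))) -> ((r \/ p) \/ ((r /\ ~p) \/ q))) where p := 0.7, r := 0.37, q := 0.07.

(p -> q): 0.7 > 0.07, so result = 0.07
(p \/ p) = max(0.7, 0.7) = 0.7
(p -> p): 0.7 ≤ 0.7, so result = 1
(r /\ (p -> p)) = min(0.37, 1) = 0.37
((p \/ p) -> (r /\ (p -> p))): 0.7 > 0.37, so result = 0.37
((p -> q) -> ((p \/ p) -> (r /\ (p -> p)))): 0.07 ≤ 0.37, so result = 1
(r \/ p) = max(0.37, 0.7) = 0.7
~p: Gödel ¬ of 0.7 = 0 (operand ≠ 0)
(r /\ ~p) = min(0.37, 0) = 0
((r /\ ~p) \/ q) = max(0, 0.07) = 0.07
((r \/ p) \/ ((r /\ ~p) \/ q)) = max(0.7, 0.07) = 0.7
(((p -> q) -> ((p \/ p) -> (r /\ (p -> p)))) -> ((r \/ p) \/ ((r /\ ~p) \/ q))): 1 > 0.7, so result = 0.7

0.70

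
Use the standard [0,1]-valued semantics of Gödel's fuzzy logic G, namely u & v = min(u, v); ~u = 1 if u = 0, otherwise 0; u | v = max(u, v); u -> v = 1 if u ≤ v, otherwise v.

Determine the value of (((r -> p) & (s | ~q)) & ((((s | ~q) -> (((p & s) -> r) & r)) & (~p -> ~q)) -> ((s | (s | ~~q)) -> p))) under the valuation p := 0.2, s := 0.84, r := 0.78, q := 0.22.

0.20

(r -> p): 0.78 > 0.2, so result = 0.2
~q: Gödel ¬ of 0.22 = 0 (operand ≠ 0)
(s | ~q) = max(0.84, 0) = 0.84
((r -> p) & (s | ~q)) = min(0.2, 0.84) = 0.2
~q: Gödel ¬ of 0.22 = 0 (operand ≠ 0)
(s | ~q) = max(0.84, 0) = 0.84
(p & s) = min(0.2, 0.84) = 0.2
((p & s) -> r): 0.2 ≤ 0.78, so result = 1
(((p & s) -> r) & r) = min(1, 0.78) = 0.78
((s | ~q) -> (((p & s) -> r) & r)): 0.84 > 0.78, so result = 0.78
~p: Gödel ¬ of 0.2 = 0 (operand ≠ 0)
~q: Gödel ¬ of 0.22 = 0 (operand ≠ 0)
(~p -> ~q): 0 ≤ 0, so result = 1
(((s | ~q) -> (((p & s) -> r) & r)) & (~p -> ~q)) = min(0.78, 1) = 0.78
~q: Gödel ¬ of 0.22 = 0 (operand ≠ 0)
~~q: Gödel ¬ of 0 = 1 (operand is 0)
(s | ~~q) = max(0.84, 1) = 1
(s | (s | ~~q)) = max(0.84, 1) = 1
((s | (s | ~~q)) -> p): 1 > 0.2, so result = 0.2
((((s | ~q) -> (((p & s) -> r) & r)) & (~p -> ~q)) -> ((s | (s | ~~q)) -> p)): 0.78 > 0.2, so result = 0.2
(((r -> p) & (s | ~q)) & ((((s | ~q) -> (((p & s) -> r) & r)) & (~p -> ~q)) -> ((s | (s | ~~q)) -> p))) = min(0.2, 0.2) = 0.2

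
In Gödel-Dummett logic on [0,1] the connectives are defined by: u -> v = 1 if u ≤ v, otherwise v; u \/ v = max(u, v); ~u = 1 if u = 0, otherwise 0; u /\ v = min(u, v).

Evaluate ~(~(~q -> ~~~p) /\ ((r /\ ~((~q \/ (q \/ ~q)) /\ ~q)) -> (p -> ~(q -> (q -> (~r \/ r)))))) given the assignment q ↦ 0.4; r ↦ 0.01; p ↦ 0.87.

1.00

~q: Gödel ¬ of 0.4 = 0 (operand ≠ 0)
~p: Gödel ¬ of 0.87 = 0 (operand ≠ 0)
~~p: Gödel ¬ of 0 = 1 (operand is 0)
~~~p: Gödel ¬ of 1 = 0 (operand ≠ 0)
(~q -> ~~~p): 0 ≤ 0, so result = 1
~(~q -> ~~~p): Gödel ¬ of 1 = 0 (operand ≠ 0)
~q: Gödel ¬ of 0.4 = 0 (operand ≠ 0)
~q: Gödel ¬ of 0.4 = 0 (operand ≠ 0)
(q \/ ~q) = max(0.4, 0) = 0.4
(~q \/ (q \/ ~q)) = max(0, 0.4) = 0.4
~q: Gödel ¬ of 0.4 = 0 (operand ≠ 0)
((~q \/ (q \/ ~q)) /\ ~q) = min(0.4, 0) = 0
~((~q \/ (q \/ ~q)) /\ ~q): Gödel ¬ of 0 = 1 (operand is 0)
(r /\ ~((~q \/ (q \/ ~q)) /\ ~q)) = min(0.01, 1) = 0.01
~r: Gödel ¬ of 0.01 = 0 (operand ≠ 0)
(~r \/ r) = max(0, 0.01) = 0.01
(q -> (~r \/ r)): 0.4 > 0.01, so result = 0.01
(q -> (q -> (~r \/ r))): 0.4 > 0.01, so result = 0.01
~(q -> (q -> (~r \/ r))): Gödel ¬ of 0.01 = 0 (operand ≠ 0)
(p -> ~(q -> (q -> (~r \/ r)))): 0.87 > 0, so result = 0
((r /\ ~((~q \/ (q \/ ~q)) /\ ~q)) -> (p -> ~(q -> (q -> (~r \/ r))))): 0.01 > 0, so result = 0
(~(~q -> ~~~p) /\ ((r /\ ~((~q \/ (q \/ ~q)) /\ ~q)) -> (p -> ~(q -> (q -> (~r \/ r)))))) = min(0, 0) = 0
~(~(~q -> ~~~p) /\ ((r /\ ~((~q \/ (q \/ ~q)) /\ ~q)) -> (p -> ~(q -> (q -> (~r \/ r)))))): Gödel ¬ of 0 = 1 (operand is 0)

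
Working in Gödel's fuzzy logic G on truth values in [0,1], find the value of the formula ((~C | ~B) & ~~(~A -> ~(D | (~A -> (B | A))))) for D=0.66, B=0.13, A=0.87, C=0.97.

0.00

~C: Gödel ¬ of 0.97 = 0 (operand ≠ 0)
~B: Gödel ¬ of 0.13 = 0 (operand ≠ 0)
(~C | ~B) = max(0, 0) = 0
~A: Gödel ¬ of 0.87 = 0 (operand ≠ 0)
~A: Gödel ¬ of 0.87 = 0 (operand ≠ 0)
(B | A) = max(0.13, 0.87) = 0.87
(~A -> (B | A)): 0 ≤ 0.87, so result = 1
(D | (~A -> (B | A))) = max(0.66, 1) = 1
~(D | (~A -> (B | A))): Gödel ¬ of 1 = 0 (operand ≠ 0)
(~A -> ~(D | (~A -> (B | A)))): 0 ≤ 0, so result = 1
~(~A -> ~(D | (~A -> (B | A)))): Gödel ¬ of 1 = 0 (operand ≠ 0)
~~(~A -> ~(D | (~A -> (B | A)))): Gödel ¬ of 0 = 1 (operand is 0)
((~C | ~B) & ~~(~A -> ~(D | (~A -> (B | A))))) = min(0, 1) = 0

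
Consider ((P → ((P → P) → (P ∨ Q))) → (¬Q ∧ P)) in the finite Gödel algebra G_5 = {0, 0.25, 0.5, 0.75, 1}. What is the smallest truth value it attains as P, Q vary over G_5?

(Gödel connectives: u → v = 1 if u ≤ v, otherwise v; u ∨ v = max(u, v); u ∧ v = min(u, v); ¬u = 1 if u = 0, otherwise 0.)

0.00

The minimum is attained at P = 0, Q = 0:
  (P → P): 0 ≤ 0, so result = 1
  (P ∨ Q) = max(0, 0) = 0
  ((P → P) → (P ∨ Q)): 1 > 0, so result = 0
  (P → ((P → P) → (P ∨ Q))): 0 ≤ 0, so result = 1
  ¬Q: Gödel ¬ of 0 = 1 (operand is 0)
  (¬Q ∧ P) = min(1, 0) = 0
  ((P → ((P → P) → (P ∨ Q))) → (¬Q ∧ P)): 1 > 0, so result = 0
Checking all 25 assignments confirms none give a value below 0.00.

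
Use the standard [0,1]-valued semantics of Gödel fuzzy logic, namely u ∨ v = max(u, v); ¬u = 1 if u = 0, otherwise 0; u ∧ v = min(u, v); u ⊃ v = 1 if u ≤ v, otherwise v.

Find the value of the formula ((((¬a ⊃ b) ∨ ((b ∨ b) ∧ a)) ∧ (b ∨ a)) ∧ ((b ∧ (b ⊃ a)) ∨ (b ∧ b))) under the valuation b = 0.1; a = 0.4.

¬a: Gödel ¬ of 0.4 = 0 (operand ≠ 0)
(¬a ⊃ b): 0 ≤ 0.1, so result = 1
(b ∨ b) = max(0.1, 0.1) = 0.1
((b ∨ b) ∧ a) = min(0.1, 0.4) = 0.1
((¬a ⊃ b) ∨ ((b ∨ b) ∧ a)) = max(1, 0.1) = 1
(b ∨ a) = max(0.1, 0.4) = 0.4
(((¬a ⊃ b) ∨ ((b ∨ b) ∧ a)) ∧ (b ∨ a)) = min(1, 0.4) = 0.4
(b ⊃ a): 0.1 ≤ 0.4, so result = 1
(b ∧ (b ⊃ a)) = min(0.1, 1) = 0.1
(b ∧ b) = min(0.1, 0.1) = 0.1
((b ∧ (b ⊃ a)) ∨ (b ∧ b)) = max(0.1, 0.1) = 0.1
((((¬a ⊃ b) ∨ ((b ∨ b) ∧ a)) ∧ (b ∨ a)) ∧ ((b ∧ (b ⊃ a)) ∨ (b ∧ b))) = min(0.4, 0.1) = 0.1

0.10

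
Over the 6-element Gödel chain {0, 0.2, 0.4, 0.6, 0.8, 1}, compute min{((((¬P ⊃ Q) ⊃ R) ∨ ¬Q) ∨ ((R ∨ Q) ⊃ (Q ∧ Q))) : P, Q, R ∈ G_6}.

0.40

The minimum is attained at P = 0.2, Q = 0.2, R = 0.4:
  ¬P: Gödel ¬ of 0.2 = 0 (operand ≠ 0)
  (¬P ⊃ Q): 0 ≤ 0.2, so result = 1
  ((¬P ⊃ Q) ⊃ R): 1 > 0.4, so result = 0.4
  ¬Q: Gödel ¬ of 0.2 = 0 (operand ≠ 0)
  (((¬P ⊃ Q) ⊃ R) ∨ ¬Q) = max(0.4, 0) = 0.4
  (R ∨ Q) = max(0.4, 0.2) = 0.4
  (Q ∧ Q) = min(0.2, 0.2) = 0.2
  ((R ∨ Q) ⊃ (Q ∧ Q)): 0.4 > 0.2, so result = 0.2
  ((((¬P ⊃ Q) ⊃ R) ∨ ¬Q) ∨ ((R ∨ Q) ⊃ (Q ∧ Q))) = max(0.4, 0.2) = 0.4
Checking all 216 assignments confirms none give a value below 0.40.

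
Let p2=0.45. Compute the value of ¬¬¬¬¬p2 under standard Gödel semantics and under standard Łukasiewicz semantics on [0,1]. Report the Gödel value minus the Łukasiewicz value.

-0.55

Gödel evaluation:
  ¬p2: Gödel ¬ of 0.45 = 0 (operand ≠ 0)
  ¬¬p2: Gödel ¬ of 0 = 1 (operand is 0)
  ¬¬¬p2: Gödel ¬ of 1 = 0 (operand ≠ 0)
  ¬¬¬¬p2: Gödel ¬ of 0 = 1 (operand is 0)
  ¬¬¬¬¬p2: Gödel ¬ of 1 = 0 (operand ≠ 0)
  Gödel value = 0
Łukasiewicz evaluation:
  ¬p2: Łukasiewicz ¬ gives 1 − 0.45 = 0.55
  ¬¬p2: Łukasiewicz ¬ gives 1 − 0.55 = 0.45
  ¬¬¬p2: Łukasiewicz ¬ gives 1 − 0.45 = 0.55
  ¬¬¬¬p2: Łukasiewicz ¬ gives 1 − 0.55 = 0.45
  ¬¬¬¬¬p2: Łukasiewicz ¬ gives 1 − 0.45 = 0.55
  Łukasiewicz value = 0.55
Difference: 0 − 0.55 = -0.55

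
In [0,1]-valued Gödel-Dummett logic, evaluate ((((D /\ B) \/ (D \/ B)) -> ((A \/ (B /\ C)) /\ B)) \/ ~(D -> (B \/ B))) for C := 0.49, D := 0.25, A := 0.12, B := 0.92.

(D /\ B) = min(0.25, 0.92) = 0.25
(D \/ B) = max(0.25, 0.92) = 0.92
((D /\ B) \/ (D \/ B)) = max(0.25, 0.92) = 0.92
(B /\ C) = min(0.92, 0.49) = 0.49
(A \/ (B /\ C)) = max(0.12, 0.49) = 0.49
((A \/ (B /\ C)) /\ B) = min(0.49, 0.92) = 0.49
(((D /\ B) \/ (D \/ B)) -> ((A \/ (B /\ C)) /\ B)): 0.92 > 0.49, so result = 0.49
(B \/ B) = max(0.92, 0.92) = 0.92
(D -> (B \/ B)): 0.25 ≤ 0.92, so result = 1
~(D -> (B \/ B)): Gödel ¬ of 1 = 0 (operand ≠ 0)
((((D /\ B) \/ (D \/ B)) -> ((A \/ (B /\ C)) /\ B)) \/ ~(D -> (B \/ B))) = max(0.49, 0) = 0.49

0.49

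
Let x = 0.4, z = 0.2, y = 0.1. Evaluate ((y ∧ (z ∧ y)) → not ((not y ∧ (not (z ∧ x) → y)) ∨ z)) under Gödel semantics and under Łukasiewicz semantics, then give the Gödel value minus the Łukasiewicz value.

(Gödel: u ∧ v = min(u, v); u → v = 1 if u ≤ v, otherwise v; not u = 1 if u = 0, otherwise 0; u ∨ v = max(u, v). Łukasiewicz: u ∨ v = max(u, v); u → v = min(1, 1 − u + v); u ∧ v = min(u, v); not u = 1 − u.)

Gödel evaluation:
  (z ∧ y) = min(0.2, 0.1) = 0.1
  (y ∧ (z ∧ y)) = min(0.1, 0.1) = 0.1
  not y: Gödel ¬ of 0.1 = 0 (operand ≠ 0)
  (z ∧ x) = min(0.2, 0.4) = 0.2
  not (z ∧ x): Gödel ¬ of 0.2 = 0 (operand ≠ 0)
  (not (z ∧ x) → y): 0 ≤ 0.1, so result = 1
  (not y ∧ (not (z ∧ x) → y)) = min(0, 1) = 0
  ((not y ∧ (not (z ∧ x) → y)) ∨ z) = max(0, 0.2) = 0.2
  not ((not y ∧ (not (z ∧ x) → y)) ∨ z): Gödel ¬ of 0.2 = 0 (operand ≠ 0)
  ((y ∧ (z ∧ y)) → not ((not y ∧ (not (z ∧ x) → y)) ∨ z)): 0.1 > 0, so result = 0
  Gödel value = 0
Łukasiewicz evaluation:
  (z ∧ y) = min(0.2, 0.1) = 0.1
  (y ∧ (z ∧ y)) = min(0.1, 0.1) = 0.1
  not y: Łukasiewicz ¬ gives 1 − 0.1 = 0.9
  (z ∧ x) = min(0.2, 0.4) = 0.2
  not (z ∧ x): Łukasiewicz ¬ gives 1 − 0.2 = 0.8
  (not (z ∧ x) → y): min(1, 1 − 0.8 + 0.1) = 0.3
  (not y ∧ (not (z ∧ x) → y)) = min(0.9, 0.3) = 0.3
  ((not y ∧ (not (z ∧ x) → y)) ∨ z) = max(0.3, 0.2) = 0.3
  not ((not y ∧ (not (z ∧ x) → y)) ∨ z): Łukasiewicz ¬ gives 1 − 0.3 = 0.7
  ((y ∧ (z ∧ y)) → not ((not y ∧ (not (z ∧ x) → y)) ∨ z)): min(1, 1 − 0.1 + 0.7) = 1
  Łukasiewicz value = 1
Difference: 0 − 1 = -1.00

-1.00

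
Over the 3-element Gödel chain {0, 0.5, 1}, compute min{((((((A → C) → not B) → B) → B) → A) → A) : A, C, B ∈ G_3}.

The minimum is attained at A = 0.5, C = 0.5, B = 0.5:
  (A → C): 0.5 ≤ 0.5, so result = 1
  not B: Gödel ¬ of 0.5 = 0 (operand ≠ 0)
  ((A → C) → not B): 1 > 0, so result = 0
  (((A → C) → not B) → B): 0 ≤ 0.5, so result = 1
  ((((A → C) → not B) → B) → B): 1 > 0.5, so result = 0.5
  (((((A → C) → not B) → B) → B) → A): 0.5 ≤ 0.5, so result = 1
  ((((((A → C) → not B) → B) → B) → A) → A): 1 > 0.5, so result = 0.5
Checking all 27 assignments confirms none give a value below 0.50.

0.50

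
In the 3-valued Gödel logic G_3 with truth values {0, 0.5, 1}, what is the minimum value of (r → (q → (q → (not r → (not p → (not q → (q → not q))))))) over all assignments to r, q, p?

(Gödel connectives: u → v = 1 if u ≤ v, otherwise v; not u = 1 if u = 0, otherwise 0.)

Every assignment gives 1. For instance at r = 0, q = 0, p = 0:
  not r: Gödel ¬ of 0 = 1 (operand is 0)
  not p: Gödel ¬ of 0 = 1 (operand is 0)
  not q: Gödel ¬ of 0 = 1 (operand is 0)
  not q: Gödel ¬ of 0 = 1 (operand is 0)
  (q → not q): 0 ≤ 1, so result = 1
  (not q → (q → not q)): 1 ≤ 1, so result = 1
  (not p → (not q → (q → not q))): 1 ≤ 1, so result = 1
  (not r → (not p → (not q → (q → not q)))): 1 ≤ 1, so result = 1
  (q → (not r → (not p → (not q → (q → not q))))): 0 ≤ 1, so result = 1
  (q → (q → (not r → (not p → (not q → (q → not q)))))): 0 ≤ 1, so result = 1
  (r → (q → (q → (not r → (not p → (not q → (q → not q))))))): 0 ≤ 1, so result = 1
All 27 assignments give value 1 — the formula is a G_3-tautology.

1.00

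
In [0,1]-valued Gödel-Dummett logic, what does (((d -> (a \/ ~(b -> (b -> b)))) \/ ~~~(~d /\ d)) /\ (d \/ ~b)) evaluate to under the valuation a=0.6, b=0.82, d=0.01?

0.01

(b -> b): 0.82 ≤ 0.82, so result = 1
(b -> (b -> b)): 0.82 ≤ 1, so result = 1
~(b -> (b -> b)): Gödel ¬ of 1 = 0 (operand ≠ 0)
(a \/ ~(b -> (b -> b))) = max(0.6, 0) = 0.6
(d -> (a \/ ~(b -> (b -> b)))): 0.01 ≤ 0.6, so result = 1
~d: Gödel ¬ of 0.01 = 0 (operand ≠ 0)
(~d /\ d) = min(0, 0.01) = 0
~(~d /\ d): Gödel ¬ of 0 = 1 (operand is 0)
~~(~d /\ d): Gödel ¬ of 1 = 0 (operand ≠ 0)
~~~(~d /\ d): Gödel ¬ of 0 = 1 (operand is 0)
((d -> (a \/ ~(b -> (b -> b)))) \/ ~~~(~d /\ d)) = max(1, 1) = 1
~b: Gödel ¬ of 0.82 = 0 (operand ≠ 0)
(d \/ ~b) = max(0.01, 0) = 0.01
(((d -> (a \/ ~(b -> (b -> b)))) \/ ~~~(~d /\ d)) /\ (d \/ ~b)) = min(1, 0.01) = 0.01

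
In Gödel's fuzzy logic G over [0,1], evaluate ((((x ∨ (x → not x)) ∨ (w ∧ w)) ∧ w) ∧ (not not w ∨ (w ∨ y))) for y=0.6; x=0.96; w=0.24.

0.24

not x: Gödel ¬ of 0.96 = 0 (operand ≠ 0)
(x → not x): 0.96 > 0, so result = 0
(x ∨ (x → not x)) = max(0.96, 0) = 0.96
(w ∧ w) = min(0.24, 0.24) = 0.24
((x ∨ (x → not x)) ∨ (w ∧ w)) = max(0.96, 0.24) = 0.96
(((x ∨ (x → not x)) ∨ (w ∧ w)) ∧ w) = min(0.96, 0.24) = 0.24
not w: Gödel ¬ of 0.24 = 0 (operand ≠ 0)
not not w: Gödel ¬ of 0 = 1 (operand is 0)
(w ∨ y) = max(0.24, 0.6) = 0.6
(not not w ∨ (w ∨ y)) = max(1, 0.6) = 1
((((x ∨ (x → not x)) ∨ (w ∧ w)) ∧ w) ∧ (not not w ∨ (w ∨ y))) = min(0.24, 1) = 0.24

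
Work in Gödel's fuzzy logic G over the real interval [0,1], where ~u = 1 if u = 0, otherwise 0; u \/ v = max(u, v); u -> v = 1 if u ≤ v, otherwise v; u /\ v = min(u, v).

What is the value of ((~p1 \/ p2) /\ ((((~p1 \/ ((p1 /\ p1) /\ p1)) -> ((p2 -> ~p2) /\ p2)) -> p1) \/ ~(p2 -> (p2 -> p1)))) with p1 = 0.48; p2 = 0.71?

0.71

~p1: Gödel ¬ of 0.48 = 0 (operand ≠ 0)
(~p1 \/ p2) = max(0, 0.71) = 0.71
~p1: Gödel ¬ of 0.48 = 0 (operand ≠ 0)
(p1 /\ p1) = min(0.48, 0.48) = 0.48
((p1 /\ p1) /\ p1) = min(0.48, 0.48) = 0.48
(~p1 \/ ((p1 /\ p1) /\ p1)) = max(0, 0.48) = 0.48
~p2: Gödel ¬ of 0.71 = 0 (operand ≠ 0)
(p2 -> ~p2): 0.71 > 0, so result = 0
((p2 -> ~p2) /\ p2) = min(0, 0.71) = 0
((~p1 \/ ((p1 /\ p1) /\ p1)) -> ((p2 -> ~p2) /\ p2)): 0.48 > 0, so result = 0
(((~p1 \/ ((p1 /\ p1) /\ p1)) -> ((p2 -> ~p2) /\ p2)) -> p1): 0 ≤ 0.48, so result = 1
(p2 -> p1): 0.71 > 0.48, so result = 0.48
(p2 -> (p2 -> p1)): 0.71 > 0.48, so result = 0.48
~(p2 -> (p2 -> p1)): Gödel ¬ of 0.48 = 0 (operand ≠ 0)
((((~p1 \/ ((p1 /\ p1) /\ p1)) -> ((p2 -> ~p2) /\ p2)) -> p1) \/ ~(p2 -> (p2 -> p1))) = max(1, 0) = 1
((~p1 \/ p2) /\ ((((~p1 \/ ((p1 /\ p1) /\ p1)) -> ((p2 -> ~p2) /\ p2)) -> p1) \/ ~(p2 -> (p2 -> p1)))) = min(0.71, 1) = 0.71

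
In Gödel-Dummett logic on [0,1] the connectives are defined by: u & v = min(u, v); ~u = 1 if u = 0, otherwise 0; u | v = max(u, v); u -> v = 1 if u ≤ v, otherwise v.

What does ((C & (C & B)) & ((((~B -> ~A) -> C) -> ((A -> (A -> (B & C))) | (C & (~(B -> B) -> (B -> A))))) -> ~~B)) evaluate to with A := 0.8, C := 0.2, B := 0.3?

0.20

(C & B) = min(0.2, 0.3) = 0.2
(C & (C & B)) = min(0.2, 0.2) = 0.2
~B: Gödel ¬ of 0.3 = 0 (operand ≠ 0)
~A: Gödel ¬ of 0.8 = 0 (operand ≠ 0)
(~B -> ~A): 0 ≤ 0, so result = 1
((~B -> ~A) -> C): 1 > 0.2, so result = 0.2
(B & C) = min(0.3, 0.2) = 0.2
(A -> (B & C)): 0.8 > 0.2, so result = 0.2
(A -> (A -> (B & C))): 0.8 > 0.2, so result = 0.2
(B -> B): 0.3 ≤ 0.3, so result = 1
~(B -> B): Gödel ¬ of 1 = 0 (operand ≠ 0)
(B -> A): 0.3 ≤ 0.8, so result = 1
(~(B -> B) -> (B -> A)): 0 ≤ 1, so result = 1
(C & (~(B -> B) -> (B -> A))) = min(0.2, 1) = 0.2
((A -> (A -> (B & C))) | (C & (~(B -> B) -> (B -> A)))) = max(0.2, 0.2) = 0.2
(((~B -> ~A) -> C) -> ((A -> (A -> (B & C))) | (C & (~(B -> B) -> (B -> A))))): 0.2 ≤ 0.2, so result = 1
~B: Gödel ¬ of 0.3 = 0 (operand ≠ 0)
~~B: Gödel ¬ of 0 = 1 (operand is 0)
((((~B -> ~A) -> C) -> ((A -> (A -> (B & C))) | (C & (~(B -> B) -> (B -> A))))) -> ~~B): 1 ≤ 1, so result = 1
((C & (C & B)) & ((((~B -> ~A) -> C) -> ((A -> (A -> (B & C))) | (C & (~(B -> B) -> (B -> A))))) -> ~~B)) = min(0.2, 1) = 0.2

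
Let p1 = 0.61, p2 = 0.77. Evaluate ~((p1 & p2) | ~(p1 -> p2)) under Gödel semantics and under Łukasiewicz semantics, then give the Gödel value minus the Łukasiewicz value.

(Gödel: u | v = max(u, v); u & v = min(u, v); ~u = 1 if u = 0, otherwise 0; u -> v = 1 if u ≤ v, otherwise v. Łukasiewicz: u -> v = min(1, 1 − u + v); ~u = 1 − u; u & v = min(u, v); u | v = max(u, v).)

-0.39

Gödel evaluation:
  (p1 & p2) = min(0.61, 0.77) = 0.61
  (p1 -> p2): 0.61 ≤ 0.77, so result = 1
  ~(p1 -> p2): Gödel ¬ of 1 = 0 (operand ≠ 0)
  ((p1 & p2) | ~(p1 -> p2)) = max(0.61, 0) = 0.61
  ~((p1 & p2) | ~(p1 -> p2)): Gödel ¬ of 0.61 = 0 (operand ≠ 0)
  Gödel value = 0
Łukasiewicz evaluation:
  (p1 & p2) = min(0.61, 0.77) = 0.61
  (p1 -> p2): min(1, 1 − 0.61 + 0.77) = 1
  ~(p1 -> p2): Łukasiewicz ¬ gives 1 − 1 = 0
  ((p1 & p2) | ~(p1 -> p2)) = max(0.61, 0) = 0.61
  ~((p1 & p2) | ~(p1 -> p2)): Łukasiewicz ¬ gives 1 − 0.61 = 0.39
  Łukasiewicz value = 0.39
Difference: 0 − 0.39 = -0.39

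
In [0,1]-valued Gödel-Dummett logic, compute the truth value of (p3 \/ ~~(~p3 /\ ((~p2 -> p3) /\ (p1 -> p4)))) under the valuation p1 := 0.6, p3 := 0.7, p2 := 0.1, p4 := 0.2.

~p3: Gödel ¬ of 0.7 = 0 (operand ≠ 0)
~p2: Gödel ¬ of 0.1 = 0 (operand ≠ 0)
(~p2 -> p3): 0 ≤ 0.7, so result = 1
(p1 -> p4): 0.6 > 0.2, so result = 0.2
((~p2 -> p3) /\ (p1 -> p4)) = min(1, 0.2) = 0.2
(~p3 /\ ((~p2 -> p3) /\ (p1 -> p4))) = min(0, 0.2) = 0
~(~p3 /\ ((~p2 -> p3) /\ (p1 -> p4))): Gödel ¬ of 0 = 1 (operand is 0)
~~(~p3 /\ ((~p2 -> p3) /\ (p1 -> p4))): Gödel ¬ of 1 = 0 (operand ≠ 0)
(p3 \/ ~~(~p3 /\ ((~p2 -> p3) /\ (p1 -> p4)))) = max(0.7, 0) = 0.7

0.70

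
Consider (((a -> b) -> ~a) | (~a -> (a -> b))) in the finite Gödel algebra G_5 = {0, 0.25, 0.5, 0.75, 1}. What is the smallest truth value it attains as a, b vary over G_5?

1.00

Every assignment gives 1. For instance at a = 0, b = 0:
  (a -> b): 0 ≤ 0, so result = 1
  ~a: Gödel ¬ of 0 = 1 (operand is 0)
  ((a -> b) -> ~a): 1 ≤ 1, so result = 1
  ~a: Gödel ¬ of 0 = 1 (operand is 0)
  (a -> b): 0 ≤ 0, so result = 1
  (~a -> (a -> b)): 1 ≤ 1, so result = 1
  (((a -> b) -> ~a) | (~a -> (a -> b))) = max(1, 1) = 1
All 25 assignments give value 1 — the formula is a G_5-tautology.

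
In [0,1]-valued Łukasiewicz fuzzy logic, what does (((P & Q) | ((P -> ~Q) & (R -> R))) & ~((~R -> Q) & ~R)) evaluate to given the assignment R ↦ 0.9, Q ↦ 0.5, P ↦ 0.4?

0.90

(P & Q) = min(0.4, 0.5) = 0.4
~Q: Łukasiewicz ¬ gives 1 − 0.5 = 0.5
(P -> ~Q): min(1, 1 − 0.4 + 0.5) = 1
(R -> R): min(1, 1 − 0.9 + 0.9) = 1
((P -> ~Q) & (R -> R)) = min(1, 1) = 1
((P & Q) | ((P -> ~Q) & (R -> R))) = max(0.4, 1) = 1
~R: Łukasiewicz ¬ gives 1 − 0.9 = 0.1
(~R -> Q): min(1, 1 − 0.1 + 0.5) = 1
~R: Łukasiewicz ¬ gives 1 − 0.9 = 0.1
((~R -> Q) & ~R) = min(1, 0.1) = 0.1
~((~R -> Q) & ~R): Łukasiewicz ¬ gives 1 − 0.1 = 0.9
(((P & Q) | ((P -> ~Q) & (R -> R))) & ~((~R -> Q) & ~R)) = min(1, 0.9) = 0.9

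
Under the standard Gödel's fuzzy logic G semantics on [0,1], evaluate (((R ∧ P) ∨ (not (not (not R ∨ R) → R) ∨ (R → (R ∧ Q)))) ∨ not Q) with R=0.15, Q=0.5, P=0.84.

1.00

(R ∧ P) = min(0.15, 0.84) = 0.15
not R: Gödel ¬ of 0.15 = 0 (operand ≠ 0)
(not R ∨ R) = max(0, 0.15) = 0.15
not (not R ∨ R): Gödel ¬ of 0.15 = 0 (operand ≠ 0)
(not (not R ∨ R) → R): 0 ≤ 0.15, so result = 1
not (not (not R ∨ R) → R): Gödel ¬ of 1 = 0 (operand ≠ 0)
(R ∧ Q) = min(0.15, 0.5) = 0.15
(R → (R ∧ Q)): 0.15 ≤ 0.15, so result = 1
(not (not (not R ∨ R) → R) ∨ (R → (R ∧ Q))) = max(0, 1) = 1
((R ∧ P) ∨ (not (not (not R ∨ R) → R) ∨ (R → (R ∧ Q)))) = max(0.15, 1) = 1
not Q: Gödel ¬ of 0.5 = 0 (operand ≠ 0)
(((R ∧ P) ∨ (not (not (not R ∨ R) → R) ∨ (R → (R ∧ Q)))) ∨ not Q) = max(1, 0) = 1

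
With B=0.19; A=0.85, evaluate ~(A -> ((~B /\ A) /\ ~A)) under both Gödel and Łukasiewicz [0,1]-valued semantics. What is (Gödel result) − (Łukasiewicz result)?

Gödel evaluation:
  ~B: Gödel ¬ of 0.19 = 0 (operand ≠ 0)
  (~B /\ A) = min(0, 0.85) = 0
  ~A: Gödel ¬ of 0.85 = 0 (operand ≠ 0)
  ((~B /\ A) /\ ~A) = min(0, 0) = 0
  (A -> ((~B /\ A) /\ ~A)): 0.85 > 0, so result = 0
  ~(A -> ((~B /\ A) /\ ~A)): Gödel ¬ of 0 = 1 (operand is 0)
  Gödel value = 1
Łukasiewicz evaluation:
  ~B: Łukasiewicz ¬ gives 1 − 0.19 = 0.81
  (~B /\ A) = min(0.81, 0.85) = 0.81
  ~A: Łukasiewicz ¬ gives 1 − 0.85 = 0.15
  ((~B /\ A) /\ ~A) = min(0.81, 0.15) = 0.15
  (A -> ((~B /\ A) /\ ~A)): min(1, 1 − 0.85 + 0.15) = 0.3
  ~(A -> ((~B /\ A) /\ ~A)): Łukasiewicz ¬ gives 1 − 0.3 = 0.7
  Łukasiewicz value = 0.7
Difference: 1 − 0.7 = 0.30

0.30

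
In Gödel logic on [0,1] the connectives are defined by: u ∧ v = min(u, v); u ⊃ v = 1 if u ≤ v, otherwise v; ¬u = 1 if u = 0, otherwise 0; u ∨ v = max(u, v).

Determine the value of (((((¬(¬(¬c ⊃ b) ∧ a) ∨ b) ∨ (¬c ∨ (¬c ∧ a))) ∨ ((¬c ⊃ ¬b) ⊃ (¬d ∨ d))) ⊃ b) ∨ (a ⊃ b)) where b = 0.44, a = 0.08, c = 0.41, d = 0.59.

1.00

¬c: Gödel ¬ of 0.41 = 0 (operand ≠ 0)
(¬c ⊃ b): 0 ≤ 0.44, so result = 1
¬(¬c ⊃ b): Gödel ¬ of 1 = 0 (operand ≠ 0)
(¬(¬c ⊃ b) ∧ a) = min(0, 0.08) = 0
¬(¬(¬c ⊃ b) ∧ a): Gödel ¬ of 0 = 1 (operand is 0)
(¬(¬(¬c ⊃ b) ∧ a) ∨ b) = max(1, 0.44) = 1
¬c: Gödel ¬ of 0.41 = 0 (operand ≠ 0)
¬c: Gödel ¬ of 0.41 = 0 (operand ≠ 0)
(¬c ∧ a) = min(0, 0.08) = 0
(¬c ∨ (¬c ∧ a)) = max(0, 0) = 0
((¬(¬(¬c ⊃ b) ∧ a) ∨ b) ∨ (¬c ∨ (¬c ∧ a))) = max(1, 0) = 1
¬c: Gödel ¬ of 0.41 = 0 (operand ≠ 0)
¬b: Gödel ¬ of 0.44 = 0 (operand ≠ 0)
(¬c ⊃ ¬b): 0 ≤ 0, so result = 1
¬d: Gödel ¬ of 0.59 = 0 (operand ≠ 0)
(¬d ∨ d) = max(0, 0.59) = 0.59
((¬c ⊃ ¬b) ⊃ (¬d ∨ d)): 1 > 0.59, so result = 0.59
(((¬(¬(¬c ⊃ b) ∧ a) ∨ b) ∨ (¬c ∨ (¬c ∧ a))) ∨ ((¬c ⊃ ¬b) ⊃ (¬d ∨ d))) = max(1, 0.59) = 1
((((¬(¬(¬c ⊃ b) ∧ a) ∨ b) ∨ (¬c ∨ (¬c ∧ a))) ∨ ((¬c ⊃ ¬b) ⊃ (¬d ∨ d))) ⊃ b): 1 > 0.44, so result = 0.44
(a ⊃ b): 0.08 ≤ 0.44, so result = 1
(((((¬(¬(¬c ⊃ b) ∧ a) ∨ b) ∨ (¬c ∨ (¬c ∧ a))) ∨ ((¬c ⊃ ¬b) ⊃ (¬d ∨ d))) ⊃ b) ∨ (a ⊃ b)) = max(0.44, 1) = 1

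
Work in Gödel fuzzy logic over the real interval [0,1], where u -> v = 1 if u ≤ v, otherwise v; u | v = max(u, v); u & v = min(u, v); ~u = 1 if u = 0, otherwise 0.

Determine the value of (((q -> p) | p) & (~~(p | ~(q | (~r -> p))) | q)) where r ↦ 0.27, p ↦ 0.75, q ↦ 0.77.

0.75

(q -> p): 0.77 > 0.75, so result = 0.75
((q -> p) | p) = max(0.75, 0.75) = 0.75
~r: Gödel ¬ of 0.27 = 0 (operand ≠ 0)
(~r -> p): 0 ≤ 0.75, so result = 1
(q | (~r -> p)) = max(0.77, 1) = 1
~(q | (~r -> p)): Gödel ¬ of 1 = 0 (operand ≠ 0)
(p | ~(q | (~r -> p))) = max(0.75, 0) = 0.75
~(p | ~(q | (~r -> p))): Gödel ¬ of 0.75 = 0 (operand ≠ 0)
~~(p | ~(q | (~r -> p))): Gödel ¬ of 0 = 1 (operand is 0)
(~~(p | ~(q | (~r -> p))) | q) = max(1, 0.77) = 1
(((q -> p) | p) & (~~(p | ~(q | (~r -> p))) | q)) = min(0.75, 1) = 0.75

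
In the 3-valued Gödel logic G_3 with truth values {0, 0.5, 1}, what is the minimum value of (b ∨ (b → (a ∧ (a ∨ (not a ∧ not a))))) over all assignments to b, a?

The minimum is attained at b = 0.5, a = 0:
  not a: Gödel ¬ of 0 = 1 (operand is 0)
  not a: Gödel ¬ of 0 = 1 (operand is 0)
  (not a ∧ not a) = min(1, 1) = 1
  (a ∨ (not a ∧ not a)) = max(0, 1) = 1
  (a ∧ (a ∨ (not a ∧ not a))) = min(0, 1) = 0
  (b → (a ∧ (a ∨ (not a ∧ not a)))): 0.5 > 0, so result = 0
  (b ∨ (b → (a ∧ (a ∨ (not a ∧ not a))))) = max(0.5, 0) = 0.5
Checking all 9 assignments confirms none give a value below 0.50.

0.50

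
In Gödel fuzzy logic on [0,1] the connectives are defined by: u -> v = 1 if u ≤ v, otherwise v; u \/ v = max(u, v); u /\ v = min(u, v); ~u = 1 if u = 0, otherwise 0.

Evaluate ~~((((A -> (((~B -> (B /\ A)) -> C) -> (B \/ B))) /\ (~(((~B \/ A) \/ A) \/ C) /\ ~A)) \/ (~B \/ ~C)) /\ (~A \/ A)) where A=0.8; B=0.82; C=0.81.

0.00

~B: Gödel ¬ of 0.82 = 0 (operand ≠ 0)
(B /\ A) = min(0.82, 0.8) = 0.8
(~B -> (B /\ A)): 0 ≤ 0.8, so result = 1
((~B -> (B /\ A)) -> C): 1 > 0.81, so result = 0.81
(B \/ B) = max(0.82, 0.82) = 0.82
(((~B -> (B /\ A)) -> C) -> (B \/ B)): 0.81 ≤ 0.82, so result = 1
(A -> (((~B -> (B /\ A)) -> C) -> (B \/ B))): 0.8 ≤ 1, so result = 1
~B: Gödel ¬ of 0.82 = 0 (operand ≠ 0)
(~B \/ A) = max(0, 0.8) = 0.8
((~B \/ A) \/ A) = max(0.8, 0.8) = 0.8
(((~B \/ A) \/ A) \/ C) = max(0.8, 0.81) = 0.81
~(((~B \/ A) \/ A) \/ C): Gödel ¬ of 0.81 = 0 (operand ≠ 0)
~A: Gödel ¬ of 0.8 = 0 (operand ≠ 0)
(~(((~B \/ A) \/ A) \/ C) /\ ~A) = min(0, 0) = 0
((A -> (((~B -> (B /\ A)) -> C) -> (B \/ B))) /\ (~(((~B \/ A) \/ A) \/ C) /\ ~A)) = min(1, 0) = 0
~B: Gödel ¬ of 0.82 = 0 (operand ≠ 0)
~C: Gödel ¬ of 0.81 = 0 (operand ≠ 0)
(~B \/ ~C) = max(0, 0) = 0
(((A -> (((~B -> (B /\ A)) -> C) -> (B \/ B))) /\ (~(((~B \/ A) \/ A) \/ C) /\ ~A)) \/ (~B \/ ~C)) = max(0, 0) = 0
~A: Gödel ¬ of 0.8 = 0 (operand ≠ 0)
(~A \/ A) = max(0, 0.8) = 0.8
((((A -> (((~B -> (B /\ A)) -> C) -> (B \/ B))) /\ (~(((~B \/ A) \/ A) \/ C) /\ ~A)) \/ (~B \/ ~C)) /\ (~A \/ A)) = min(0, 0.8) = 0
~((((A -> (((~B -> (B /\ A)) -> C) -> (B \/ B))) /\ (~(((~B \/ A) \/ A) \/ C) /\ ~A)) \/ (~B \/ ~C)) /\ (~A \/ A)): Gödel ¬ of 0 = 1 (operand is 0)
~~((((A -> (((~B -> (B /\ A)) -> C) -> (B \/ B))) /\ (~(((~B \/ A) \/ A) \/ C) /\ ~A)) \/ (~B \/ ~C)) /\ (~A \/ A)): Gödel ¬ of 1 = 0 (operand ≠ 0)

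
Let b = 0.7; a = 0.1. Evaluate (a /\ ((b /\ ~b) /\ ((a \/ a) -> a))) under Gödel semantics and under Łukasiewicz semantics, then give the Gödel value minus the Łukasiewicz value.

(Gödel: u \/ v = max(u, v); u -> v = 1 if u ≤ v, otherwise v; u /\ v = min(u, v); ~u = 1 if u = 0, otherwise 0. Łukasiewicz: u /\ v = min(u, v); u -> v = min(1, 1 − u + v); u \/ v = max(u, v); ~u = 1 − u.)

-0.10

Gödel evaluation:
  ~b: Gödel ¬ of 0.7 = 0 (operand ≠ 0)
  (b /\ ~b) = min(0.7, 0) = 0
  (a \/ a) = max(0.1, 0.1) = 0.1
  ((a \/ a) -> a): 0.1 ≤ 0.1, so result = 1
  ((b /\ ~b) /\ ((a \/ a) -> a)) = min(0, 1) = 0
  (a /\ ((b /\ ~b) /\ ((a \/ a) -> a))) = min(0.1, 0) = 0
  Gödel value = 0
Łukasiewicz evaluation:
  ~b: Łukasiewicz ¬ gives 1 − 0.7 = 0.3
  (b /\ ~b) = min(0.7, 0.3) = 0.3
  (a \/ a) = max(0.1, 0.1) = 0.1
  ((a \/ a) -> a): min(1, 1 − 0.1 + 0.1) = 1
  ((b /\ ~b) /\ ((a \/ a) -> a)) = min(0.3, 1) = 0.3
  (a /\ ((b /\ ~b) /\ ((a \/ a) -> a))) = min(0.1, 0.3) = 0.1
  Łukasiewicz value = 0.1
Difference: 0 − 0.1 = -0.10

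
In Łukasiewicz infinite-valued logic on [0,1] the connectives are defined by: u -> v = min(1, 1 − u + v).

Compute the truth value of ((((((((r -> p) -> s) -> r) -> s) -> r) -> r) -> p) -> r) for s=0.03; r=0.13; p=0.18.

0.13

(r -> p): min(1, 1 − 0.13 + 0.18) = 1
((r -> p) -> s): min(1, 1 − 1 + 0.03) = 0.03
(((r -> p) -> s) -> r): min(1, 1 − 0.03 + 0.13) = 1
((((r -> p) -> s) -> r) -> s): min(1, 1 − 1 + 0.03) = 0.03
(((((r -> p) -> s) -> r) -> s) -> r): min(1, 1 − 0.03 + 0.13) = 1
((((((r -> p) -> s) -> r) -> s) -> r) -> r): min(1, 1 − 1 + 0.13) = 0.13
(((((((r -> p) -> s) -> r) -> s) -> r) -> r) -> p): min(1, 1 − 0.13 + 0.18) = 1
((((((((r -> p) -> s) -> r) -> s) -> r) -> r) -> p) -> r): min(1, 1 − 1 + 0.13) = 0.13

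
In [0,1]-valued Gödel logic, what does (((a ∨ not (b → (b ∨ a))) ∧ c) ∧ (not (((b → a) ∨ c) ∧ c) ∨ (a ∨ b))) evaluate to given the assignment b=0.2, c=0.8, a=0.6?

(b ∨ a) = max(0.2, 0.6) = 0.6
(b → (b ∨ a)): 0.2 ≤ 0.6, so result = 1
not (b → (b ∨ a)): Gödel ¬ of 1 = 0 (operand ≠ 0)
(a ∨ not (b → (b ∨ a))) = max(0.6, 0) = 0.6
((a ∨ not (b → (b ∨ a))) ∧ c) = min(0.6, 0.8) = 0.6
(b → a): 0.2 ≤ 0.6, so result = 1
((b → a) ∨ c) = max(1, 0.8) = 1
(((b → a) ∨ c) ∧ c) = min(1, 0.8) = 0.8
not (((b → a) ∨ c) ∧ c): Gödel ¬ of 0.8 = 0 (operand ≠ 0)
(a ∨ b) = max(0.6, 0.2) = 0.6
(not (((b → a) ∨ c) ∧ c) ∨ (a ∨ b)) = max(0, 0.6) = 0.6
(((a ∨ not (b → (b ∨ a))) ∧ c) ∧ (not (((b → a) ∨ c) ∧ c) ∨ (a ∨ b))) = min(0.6, 0.6) = 0.6

0.60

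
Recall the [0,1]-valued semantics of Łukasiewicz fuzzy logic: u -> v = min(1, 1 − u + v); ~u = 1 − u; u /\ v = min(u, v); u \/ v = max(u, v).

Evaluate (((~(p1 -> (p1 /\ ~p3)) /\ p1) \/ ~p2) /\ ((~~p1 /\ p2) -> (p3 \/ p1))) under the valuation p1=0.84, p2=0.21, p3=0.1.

~p3: Łukasiewicz ¬ gives 1 − 0.1 = 0.9
(p1 /\ ~p3) = min(0.84, 0.9) = 0.84
(p1 -> (p1 /\ ~p3)): min(1, 1 − 0.84 + 0.84) = 1
~(p1 -> (p1 /\ ~p3)): Łukasiewicz ¬ gives 1 − 1 = 0
(~(p1 -> (p1 /\ ~p3)) /\ p1) = min(0, 0.84) = 0
~p2: Łukasiewicz ¬ gives 1 − 0.21 = 0.79
((~(p1 -> (p1 /\ ~p3)) /\ p1) \/ ~p2) = max(0, 0.79) = 0.79
~p1: Łukasiewicz ¬ gives 1 − 0.84 = 0.16
~~p1: Łukasiewicz ¬ gives 1 − 0.16 = 0.84
(~~p1 /\ p2) = min(0.84, 0.21) = 0.21
(p3 \/ p1) = max(0.1, 0.84) = 0.84
((~~p1 /\ p2) -> (p3 \/ p1)): min(1, 1 − 0.21 + 0.84) = 1
(((~(p1 -> (p1 /\ ~p3)) /\ p1) \/ ~p2) /\ ((~~p1 /\ p2) -> (p3 \/ p1))) = min(0.79, 1) = 0.79

0.79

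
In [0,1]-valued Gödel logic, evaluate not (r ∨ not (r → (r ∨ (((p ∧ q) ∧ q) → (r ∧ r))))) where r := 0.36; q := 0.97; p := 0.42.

(p ∧ q) = min(0.42, 0.97) = 0.42
((p ∧ q) ∧ q) = min(0.42, 0.97) = 0.42
(r ∧ r) = min(0.36, 0.36) = 0.36
(((p ∧ q) ∧ q) → (r ∧ r)): 0.42 > 0.36, so result = 0.36
(r ∨ (((p ∧ q) ∧ q) → (r ∧ r))) = max(0.36, 0.36) = 0.36
(r → (r ∨ (((p ∧ q) ∧ q) → (r ∧ r)))): 0.36 ≤ 0.36, so result = 1
not (r → (r ∨ (((p ∧ q) ∧ q) → (r ∧ r)))): Gödel ¬ of 1 = 0 (operand ≠ 0)
(r ∨ not (r → (r ∨ (((p ∧ q) ∧ q) → (r ∧ r))))) = max(0.36, 0) = 0.36
not (r ∨ not (r → (r ∨ (((p ∧ q) ∧ q) → (r ∧ r))))): Gödel ¬ of 0.36 = 0 (operand ≠ 0)

0.00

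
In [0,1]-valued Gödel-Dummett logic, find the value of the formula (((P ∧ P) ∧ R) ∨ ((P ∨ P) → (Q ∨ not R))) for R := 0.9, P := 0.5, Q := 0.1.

0.50

(P ∧ P) = min(0.5, 0.5) = 0.5
((P ∧ P) ∧ R) = min(0.5, 0.9) = 0.5
(P ∨ P) = max(0.5, 0.5) = 0.5
not R: Gödel ¬ of 0.9 = 0 (operand ≠ 0)
(Q ∨ not R) = max(0.1, 0) = 0.1
((P ∨ P) → (Q ∨ not R)): 0.5 > 0.1, so result = 0.1
(((P ∧ P) ∧ R) ∨ ((P ∨ P) → (Q ∨ not R))) = max(0.5, 0.1) = 0.5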